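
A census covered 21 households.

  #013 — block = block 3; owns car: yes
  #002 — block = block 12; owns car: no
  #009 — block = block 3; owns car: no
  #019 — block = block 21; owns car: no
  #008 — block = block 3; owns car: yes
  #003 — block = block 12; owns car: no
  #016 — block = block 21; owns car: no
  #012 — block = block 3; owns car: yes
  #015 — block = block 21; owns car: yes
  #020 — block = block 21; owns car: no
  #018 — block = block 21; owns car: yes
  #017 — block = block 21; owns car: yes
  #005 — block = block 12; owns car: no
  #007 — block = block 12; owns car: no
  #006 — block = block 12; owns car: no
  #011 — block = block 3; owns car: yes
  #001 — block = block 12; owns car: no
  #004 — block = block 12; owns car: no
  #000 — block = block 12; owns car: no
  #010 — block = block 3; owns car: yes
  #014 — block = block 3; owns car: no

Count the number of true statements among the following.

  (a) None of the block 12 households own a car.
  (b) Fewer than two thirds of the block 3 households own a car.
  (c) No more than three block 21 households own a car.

(a) block 12: |A| = 8, |A ∩ B| = 0; needs A ∩ B = ∅ (|A ∩ B| = 0) — true.
(b) block 3: |A| = 7, |A ∩ B| = 5; needs |A ∩ B| / |A| < 2/3 — false.
(c) block 21: |A| = 6, |A ∩ B| = 3; needs |A ∩ B| ≤ 3 — true.

2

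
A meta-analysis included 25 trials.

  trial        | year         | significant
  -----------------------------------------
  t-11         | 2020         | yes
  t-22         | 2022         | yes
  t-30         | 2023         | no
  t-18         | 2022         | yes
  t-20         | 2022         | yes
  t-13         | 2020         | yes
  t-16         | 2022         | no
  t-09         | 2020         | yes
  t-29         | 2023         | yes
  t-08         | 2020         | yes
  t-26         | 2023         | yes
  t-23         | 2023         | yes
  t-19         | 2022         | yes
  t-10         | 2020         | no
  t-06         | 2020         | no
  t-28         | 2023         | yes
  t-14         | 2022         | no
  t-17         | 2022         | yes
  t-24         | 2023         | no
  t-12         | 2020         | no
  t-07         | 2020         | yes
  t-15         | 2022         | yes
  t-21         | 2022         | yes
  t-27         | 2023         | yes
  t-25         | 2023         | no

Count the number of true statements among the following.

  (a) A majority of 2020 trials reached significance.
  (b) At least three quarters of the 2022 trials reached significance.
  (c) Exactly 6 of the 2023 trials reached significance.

(a) 2020: |A| = 8, |A ∩ B| = 5; needs |A ∩ B| > |A ∖ B| — true.
(b) 2022: |A| = 9, |A ∩ B| = 7; needs |A ∩ B| / |A| ≥ 3/4 — true.
(c) 2023: |A| = 8, |A ∩ B| = 5; needs |A ∩ B| = 6 — false.

2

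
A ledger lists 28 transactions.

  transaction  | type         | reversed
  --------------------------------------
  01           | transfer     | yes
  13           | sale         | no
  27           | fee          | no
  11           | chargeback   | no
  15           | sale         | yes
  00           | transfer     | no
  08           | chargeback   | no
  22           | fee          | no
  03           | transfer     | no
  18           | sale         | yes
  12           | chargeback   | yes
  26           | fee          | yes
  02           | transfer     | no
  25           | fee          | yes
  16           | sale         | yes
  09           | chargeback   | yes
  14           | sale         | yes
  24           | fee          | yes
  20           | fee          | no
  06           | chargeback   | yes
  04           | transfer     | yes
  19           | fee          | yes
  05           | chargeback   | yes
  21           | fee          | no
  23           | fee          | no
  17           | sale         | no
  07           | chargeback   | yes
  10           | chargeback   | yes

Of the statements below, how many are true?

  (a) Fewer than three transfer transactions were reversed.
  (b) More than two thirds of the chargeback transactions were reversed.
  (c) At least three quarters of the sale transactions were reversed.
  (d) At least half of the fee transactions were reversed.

2

(a) transfer: |A| = 5, |A ∩ B| = 2; needs |A ∩ B| < 3 — true.
(b) chargeback: |A| = 8, |A ∩ B| = 6; needs |A ∩ B| / |A| > 2/3 — true.
(c) sale: |A| = 6, |A ∩ B| = 4; needs |A ∩ B| / |A| ≥ 3/4 — false.
(d) fee: |A| = 9, |A ∩ B| = 4; needs |A ∩ B| ≥ |A ∖ B| — false.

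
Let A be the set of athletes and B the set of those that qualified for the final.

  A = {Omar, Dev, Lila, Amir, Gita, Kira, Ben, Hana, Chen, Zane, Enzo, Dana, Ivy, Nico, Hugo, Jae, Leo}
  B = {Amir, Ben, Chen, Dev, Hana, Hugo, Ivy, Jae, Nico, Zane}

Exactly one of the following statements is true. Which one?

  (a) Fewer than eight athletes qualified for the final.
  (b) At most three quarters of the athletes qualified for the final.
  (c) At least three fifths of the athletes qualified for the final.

(b)

|A| = 17, |A ∩ B| = 10, |A ∖ B| = 7.
(a) requires |A ∩ B| < 8: false.
(b) requires |A ∩ B| / |A| ≤ 3/4: true.
(c) requires |A ∩ B| / |A| ≥ 3/5: false.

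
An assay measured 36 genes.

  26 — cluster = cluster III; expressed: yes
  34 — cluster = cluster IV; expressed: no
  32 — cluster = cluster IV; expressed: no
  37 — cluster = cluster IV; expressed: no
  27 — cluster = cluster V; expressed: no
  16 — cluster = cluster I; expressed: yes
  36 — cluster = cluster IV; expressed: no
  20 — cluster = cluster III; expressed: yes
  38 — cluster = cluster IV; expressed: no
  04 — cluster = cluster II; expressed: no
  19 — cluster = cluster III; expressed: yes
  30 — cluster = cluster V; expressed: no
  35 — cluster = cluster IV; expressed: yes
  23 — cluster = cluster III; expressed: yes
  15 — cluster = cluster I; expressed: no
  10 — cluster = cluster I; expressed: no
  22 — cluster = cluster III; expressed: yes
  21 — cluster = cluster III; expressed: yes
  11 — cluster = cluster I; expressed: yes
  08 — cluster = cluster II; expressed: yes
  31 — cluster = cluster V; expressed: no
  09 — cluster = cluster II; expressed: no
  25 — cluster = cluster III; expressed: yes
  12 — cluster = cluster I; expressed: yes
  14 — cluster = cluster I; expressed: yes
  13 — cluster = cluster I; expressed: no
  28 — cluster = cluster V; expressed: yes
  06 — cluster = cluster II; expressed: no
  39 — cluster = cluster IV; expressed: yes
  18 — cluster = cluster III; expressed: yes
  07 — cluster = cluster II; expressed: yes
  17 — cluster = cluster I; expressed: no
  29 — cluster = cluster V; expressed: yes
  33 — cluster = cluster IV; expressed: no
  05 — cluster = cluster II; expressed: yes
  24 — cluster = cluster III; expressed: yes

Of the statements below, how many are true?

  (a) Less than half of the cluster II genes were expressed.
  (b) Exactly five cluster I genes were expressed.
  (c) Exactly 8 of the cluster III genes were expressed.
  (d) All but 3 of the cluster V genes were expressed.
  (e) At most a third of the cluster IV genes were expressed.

(a) cluster II: |A| = 6, |A ∩ B| = 3; needs |A ∩ B| < |A ∖ B| — false.
(b) cluster I: |A| = 8, |A ∩ B| = 4; needs |A ∩ B| = 5 — false.
(c) cluster III: |A| = 9, |A ∩ B| = 9; needs |A ∩ B| = 8 — false.
(d) cluster V: |A| = 5, |A ∩ B| = 2; needs |A ∖ B| = 3 — true.
(e) cluster IV: |A| = 8, |A ∩ B| = 2; needs |A ∩ B| / |A| ≤ 1/3 — true.

2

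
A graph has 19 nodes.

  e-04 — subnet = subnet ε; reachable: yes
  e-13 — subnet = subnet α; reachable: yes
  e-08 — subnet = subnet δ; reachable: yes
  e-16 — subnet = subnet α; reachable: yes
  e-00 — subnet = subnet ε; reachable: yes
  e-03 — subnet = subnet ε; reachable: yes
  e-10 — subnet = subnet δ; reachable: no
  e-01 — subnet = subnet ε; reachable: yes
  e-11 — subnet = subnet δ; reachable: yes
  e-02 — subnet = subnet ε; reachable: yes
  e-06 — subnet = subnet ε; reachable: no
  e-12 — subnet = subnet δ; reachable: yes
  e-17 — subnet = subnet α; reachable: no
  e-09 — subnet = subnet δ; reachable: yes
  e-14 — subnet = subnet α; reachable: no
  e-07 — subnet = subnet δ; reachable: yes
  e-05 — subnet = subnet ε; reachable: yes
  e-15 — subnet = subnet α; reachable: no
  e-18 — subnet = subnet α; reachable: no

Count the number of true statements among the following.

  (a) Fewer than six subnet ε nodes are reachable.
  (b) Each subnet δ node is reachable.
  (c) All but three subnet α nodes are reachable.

0

(a) subnet ε: |A| = 7, |A ∩ B| = 6; needs |A ∩ B| < 6 — false.
(b) subnet δ: |A| = 6, |A ∩ B| = 5; needs A ⊆ B, i.e. every element of A is in B (|A ∖ B| = 0) — false.
(c) subnet α: |A| = 6, |A ∩ B| = 2; needs |A ∖ B| = 3 — false.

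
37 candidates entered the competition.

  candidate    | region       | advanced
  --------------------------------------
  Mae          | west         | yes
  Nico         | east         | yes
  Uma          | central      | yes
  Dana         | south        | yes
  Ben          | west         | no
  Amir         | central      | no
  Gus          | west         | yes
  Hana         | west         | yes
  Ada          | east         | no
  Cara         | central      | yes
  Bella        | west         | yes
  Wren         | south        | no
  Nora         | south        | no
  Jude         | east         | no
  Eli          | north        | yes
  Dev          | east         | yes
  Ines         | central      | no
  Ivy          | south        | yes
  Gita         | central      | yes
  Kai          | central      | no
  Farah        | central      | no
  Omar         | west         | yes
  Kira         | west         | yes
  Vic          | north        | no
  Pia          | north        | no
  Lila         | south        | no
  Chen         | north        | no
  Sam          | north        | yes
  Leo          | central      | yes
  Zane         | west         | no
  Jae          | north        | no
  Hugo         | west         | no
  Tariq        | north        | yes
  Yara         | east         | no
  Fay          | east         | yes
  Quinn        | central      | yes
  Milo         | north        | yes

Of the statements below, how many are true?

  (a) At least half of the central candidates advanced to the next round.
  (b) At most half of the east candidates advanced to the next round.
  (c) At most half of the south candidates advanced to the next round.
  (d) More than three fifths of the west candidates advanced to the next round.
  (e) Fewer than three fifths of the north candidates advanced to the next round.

5

(a) central: |A| = 9, |A ∩ B| = 5; needs |A ∩ B| ≥ |A ∖ B| — true.
(b) east: |A| = 6, |A ∩ B| = 3; needs |A ∩ B| ≤ |A ∖ B| — true.
(c) south: |A| = 5, |A ∩ B| = 2; needs |A ∩ B| ≤ |A ∖ B| — true.
(d) west: |A| = 9, |A ∩ B| = 6; needs |A ∩ B| / |A| > 3/5 — true.
(e) north: |A| = 8, |A ∩ B| = 4; needs |A ∩ B| / |A| < 3/5 — true.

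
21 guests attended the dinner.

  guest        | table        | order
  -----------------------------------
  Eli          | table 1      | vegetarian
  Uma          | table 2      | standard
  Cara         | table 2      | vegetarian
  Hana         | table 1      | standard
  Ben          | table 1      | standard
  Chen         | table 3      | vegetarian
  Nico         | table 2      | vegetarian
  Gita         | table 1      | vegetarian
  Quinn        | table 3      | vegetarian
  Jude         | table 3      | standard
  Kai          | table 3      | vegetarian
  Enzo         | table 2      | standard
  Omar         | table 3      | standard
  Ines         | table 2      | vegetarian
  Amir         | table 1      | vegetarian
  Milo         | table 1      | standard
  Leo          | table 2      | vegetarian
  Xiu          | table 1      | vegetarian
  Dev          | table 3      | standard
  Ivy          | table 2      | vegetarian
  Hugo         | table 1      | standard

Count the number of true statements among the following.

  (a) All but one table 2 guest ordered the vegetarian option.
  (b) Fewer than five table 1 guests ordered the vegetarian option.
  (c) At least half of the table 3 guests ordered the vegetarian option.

(a) table 2: |A| = 7, |A ∩ B| = 5; needs |A ∖ B| = 1 — false.
(b) table 1: |A| = 8, |A ∩ B| = 4; needs |A ∩ B| < 5 — true.
(c) table 3: |A| = 6, |A ∩ B| = 3; needs |A ∩ B| ≥ |A ∖ B| — true.

2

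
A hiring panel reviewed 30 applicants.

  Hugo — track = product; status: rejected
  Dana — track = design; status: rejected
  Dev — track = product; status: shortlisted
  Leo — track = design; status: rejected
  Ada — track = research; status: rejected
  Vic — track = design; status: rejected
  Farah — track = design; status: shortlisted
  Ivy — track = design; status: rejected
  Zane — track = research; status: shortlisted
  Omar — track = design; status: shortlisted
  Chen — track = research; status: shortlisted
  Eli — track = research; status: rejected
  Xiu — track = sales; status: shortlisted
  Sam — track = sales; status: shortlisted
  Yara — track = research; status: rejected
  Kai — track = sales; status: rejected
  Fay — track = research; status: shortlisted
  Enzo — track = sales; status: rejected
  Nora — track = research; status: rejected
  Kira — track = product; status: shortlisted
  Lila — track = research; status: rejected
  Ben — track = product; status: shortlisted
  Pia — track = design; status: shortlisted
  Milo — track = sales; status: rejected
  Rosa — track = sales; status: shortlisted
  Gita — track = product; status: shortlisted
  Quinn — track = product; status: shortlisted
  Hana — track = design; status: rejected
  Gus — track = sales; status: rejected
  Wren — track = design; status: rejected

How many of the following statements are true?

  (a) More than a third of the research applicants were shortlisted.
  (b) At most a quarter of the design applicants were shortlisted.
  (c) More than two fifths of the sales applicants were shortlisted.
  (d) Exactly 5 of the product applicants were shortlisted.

3

(a) research: |A| = 8, |A ∩ B| = 3; needs |A ∩ B| / |A| > 1/3 — true.
(b) design: |A| = 9, |A ∩ B| = 3; needs |A ∩ B| / |A| ≤ 1/4 — false.
(c) sales: |A| = 7, |A ∩ B| = 3; needs |A ∩ B| / |A| > 2/5 — true.
(d) product: |A| = 6, |A ∩ B| = 5; needs |A ∩ B| = 5 — true.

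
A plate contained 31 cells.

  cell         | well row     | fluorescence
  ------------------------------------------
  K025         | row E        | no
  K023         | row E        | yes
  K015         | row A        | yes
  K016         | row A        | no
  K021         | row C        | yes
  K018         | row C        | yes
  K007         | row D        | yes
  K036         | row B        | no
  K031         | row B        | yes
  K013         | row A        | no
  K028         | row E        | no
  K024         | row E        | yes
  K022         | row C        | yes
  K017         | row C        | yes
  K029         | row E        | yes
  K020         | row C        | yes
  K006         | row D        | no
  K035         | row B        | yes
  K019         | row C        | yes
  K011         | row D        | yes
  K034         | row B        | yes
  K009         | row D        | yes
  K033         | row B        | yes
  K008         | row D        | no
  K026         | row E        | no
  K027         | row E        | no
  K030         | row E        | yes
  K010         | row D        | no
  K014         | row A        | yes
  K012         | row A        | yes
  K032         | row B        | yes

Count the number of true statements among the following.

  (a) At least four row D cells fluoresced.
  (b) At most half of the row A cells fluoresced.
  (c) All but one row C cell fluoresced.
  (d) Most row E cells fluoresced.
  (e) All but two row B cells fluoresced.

(a) row D: |A| = 6, |A ∩ B| = 3; needs |A ∩ B| ≥ 4 — false.
(b) row A: |A| = 5, |A ∩ B| = 3; needs |A ∩ B| ≤ |A ∖ B| — false.
(c) row C: |A| = 6, |A ∩ B| = 6; needs |A ∖ B| = 1 — false.
(d) row E: |A| = 8, |A ∩ B| = 4; needs |A ∩ B| > |A ∖ B| — false.
(e) row B: |A| = 6, |A ∩ B| = 5; needs |A ∖ B| = 2 — false.

0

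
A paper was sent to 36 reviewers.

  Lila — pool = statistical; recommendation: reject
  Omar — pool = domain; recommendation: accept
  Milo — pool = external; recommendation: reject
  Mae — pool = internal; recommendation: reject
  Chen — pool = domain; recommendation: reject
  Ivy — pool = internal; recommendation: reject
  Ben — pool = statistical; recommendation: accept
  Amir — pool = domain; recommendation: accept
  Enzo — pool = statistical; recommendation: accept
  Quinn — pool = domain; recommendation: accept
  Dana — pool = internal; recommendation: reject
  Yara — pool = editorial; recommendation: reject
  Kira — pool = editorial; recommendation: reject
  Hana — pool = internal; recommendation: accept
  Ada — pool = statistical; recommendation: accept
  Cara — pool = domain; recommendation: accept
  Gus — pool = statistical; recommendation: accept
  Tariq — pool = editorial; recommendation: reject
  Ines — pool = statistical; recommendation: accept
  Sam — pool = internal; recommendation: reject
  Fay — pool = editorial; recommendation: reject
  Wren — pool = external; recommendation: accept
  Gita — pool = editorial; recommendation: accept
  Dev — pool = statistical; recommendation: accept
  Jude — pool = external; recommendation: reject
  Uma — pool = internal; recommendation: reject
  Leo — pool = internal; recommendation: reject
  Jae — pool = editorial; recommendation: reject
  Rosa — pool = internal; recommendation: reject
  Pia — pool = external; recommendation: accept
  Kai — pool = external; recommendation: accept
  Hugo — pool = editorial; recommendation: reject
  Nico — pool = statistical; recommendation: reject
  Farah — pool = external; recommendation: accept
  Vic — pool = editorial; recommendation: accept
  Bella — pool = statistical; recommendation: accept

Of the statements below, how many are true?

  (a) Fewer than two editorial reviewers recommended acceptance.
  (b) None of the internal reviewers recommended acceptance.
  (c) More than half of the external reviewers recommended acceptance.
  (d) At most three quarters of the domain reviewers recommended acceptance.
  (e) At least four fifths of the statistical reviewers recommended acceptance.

1

(a) editorial: |A| = 8, |A ∩ B| = 2; needs |A ∩ B| < 2 — false.
(b) internal: |A| = 8, |A ∩ B| = 1; needs A ∩ B = ∅ (|A ∩ B| = 0) — false.
(c) external: |A| = 6, |A ∩ B| = 4; needs |A ∩ B| > |A ∖ B| — true.
(d) domain: |A| = 5, |A ∩ B| = 4; needs |A ∩ B| / |A| ≤ 3/4 — false.
(e) statistical: |A| = 9, |A ∩ B| = 7; needs |A ∩ B| / |A| ≥ 4/5 — false.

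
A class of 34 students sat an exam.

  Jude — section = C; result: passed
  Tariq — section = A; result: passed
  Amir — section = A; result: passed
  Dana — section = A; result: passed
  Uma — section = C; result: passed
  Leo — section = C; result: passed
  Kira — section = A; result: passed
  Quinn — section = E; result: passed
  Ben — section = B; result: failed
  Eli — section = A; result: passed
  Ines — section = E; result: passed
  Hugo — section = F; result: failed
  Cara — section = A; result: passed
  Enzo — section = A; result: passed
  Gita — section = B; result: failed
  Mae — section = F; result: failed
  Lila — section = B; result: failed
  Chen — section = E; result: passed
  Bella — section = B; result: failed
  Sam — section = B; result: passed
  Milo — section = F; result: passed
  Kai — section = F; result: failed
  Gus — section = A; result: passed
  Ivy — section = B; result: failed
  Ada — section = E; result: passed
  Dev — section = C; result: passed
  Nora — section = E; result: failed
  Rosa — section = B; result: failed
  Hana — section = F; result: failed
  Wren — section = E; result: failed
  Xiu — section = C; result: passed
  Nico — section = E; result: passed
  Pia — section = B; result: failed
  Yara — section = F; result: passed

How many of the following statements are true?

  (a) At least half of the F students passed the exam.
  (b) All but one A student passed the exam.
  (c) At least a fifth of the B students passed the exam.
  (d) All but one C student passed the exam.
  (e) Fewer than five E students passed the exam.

(a) F: |A| = 6, |A ∩ B| = 2; needs |A ∩ B| ≥ |A ∖ B| — false.
(b) A: |A| = 8, |A ∩ B| = 8; needs |A ∖ B| = 1 — false.
(c) B: |A| = 8, |A ∩ B| = 1; needs |A ∩ B| / |A| ≥ 1/5 — false.
(d) C: |A| = 5, |A ∩ B| = 5; needs |A ∖ B| = 1 — false.
(e) E: |A| = 7, |A ∩ B| = 5; needs |A ∩ B| < 5 — false.

0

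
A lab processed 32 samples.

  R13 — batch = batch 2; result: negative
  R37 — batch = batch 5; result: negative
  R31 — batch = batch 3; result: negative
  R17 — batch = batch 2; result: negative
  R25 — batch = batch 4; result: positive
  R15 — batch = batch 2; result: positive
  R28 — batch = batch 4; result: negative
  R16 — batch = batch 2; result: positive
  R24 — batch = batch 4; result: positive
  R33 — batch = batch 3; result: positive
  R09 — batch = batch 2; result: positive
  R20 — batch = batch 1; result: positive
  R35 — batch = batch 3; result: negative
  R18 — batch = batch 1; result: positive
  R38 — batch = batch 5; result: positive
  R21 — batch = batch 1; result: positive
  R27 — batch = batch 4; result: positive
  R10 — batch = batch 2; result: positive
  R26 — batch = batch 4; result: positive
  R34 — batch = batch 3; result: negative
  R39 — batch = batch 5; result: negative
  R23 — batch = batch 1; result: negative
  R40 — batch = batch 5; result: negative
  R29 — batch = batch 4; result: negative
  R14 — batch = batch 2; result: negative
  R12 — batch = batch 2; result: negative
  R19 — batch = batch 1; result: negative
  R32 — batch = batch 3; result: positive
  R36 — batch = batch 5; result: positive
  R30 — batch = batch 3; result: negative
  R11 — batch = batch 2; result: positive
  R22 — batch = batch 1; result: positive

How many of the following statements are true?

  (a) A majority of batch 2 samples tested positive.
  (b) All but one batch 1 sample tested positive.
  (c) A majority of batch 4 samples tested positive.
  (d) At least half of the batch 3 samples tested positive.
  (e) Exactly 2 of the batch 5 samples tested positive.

(a) batch 2: |A| = 9, |A ∩ B| = 5; needs |A ∩ B| > |A ∖ B| — true.
(b) batch 1: |A| = 6, |A ∩ B| = 4; needs |A ∖ B| = 1 — false.
(c) batch 4: |A| = 6, |A ∩ B| = 4; needs |A ∩ B| > |A ∖ B| — true.
(d) batch 3: |A| = 6, |A ∩ B| = 2; needs |A ∩ B| ≥ |A ∖ B| — false.
(e) batch 5: |A| = 5, |A ∩ B| = 2; needs |A ∩ B| = 2 — true.

3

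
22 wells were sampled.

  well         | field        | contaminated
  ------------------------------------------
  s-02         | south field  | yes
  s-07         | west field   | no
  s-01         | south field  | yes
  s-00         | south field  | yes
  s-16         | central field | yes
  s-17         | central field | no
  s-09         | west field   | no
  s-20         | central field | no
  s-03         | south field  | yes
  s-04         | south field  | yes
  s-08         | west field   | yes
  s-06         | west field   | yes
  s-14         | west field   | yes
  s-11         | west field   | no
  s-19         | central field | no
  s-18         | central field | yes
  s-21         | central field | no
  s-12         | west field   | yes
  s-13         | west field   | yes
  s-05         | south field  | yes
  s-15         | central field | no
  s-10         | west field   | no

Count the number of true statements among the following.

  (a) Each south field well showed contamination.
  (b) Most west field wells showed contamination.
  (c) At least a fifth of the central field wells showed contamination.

3

(a) south field: |A| = 6, |A ∩ B| = 6; needs A ⊆ B, i.e. every element of A is in B (|A ∖ B| = 0) — true.
(b) west field: |A| = 9, |A ∩ B| = 5; needs |A ∩ B| > |A ∖ B| — true.
(c) central field: |A| = 7, |A ∩ B| = 2; needs |A ∩ B| / |A| ≥ 1/5 — true.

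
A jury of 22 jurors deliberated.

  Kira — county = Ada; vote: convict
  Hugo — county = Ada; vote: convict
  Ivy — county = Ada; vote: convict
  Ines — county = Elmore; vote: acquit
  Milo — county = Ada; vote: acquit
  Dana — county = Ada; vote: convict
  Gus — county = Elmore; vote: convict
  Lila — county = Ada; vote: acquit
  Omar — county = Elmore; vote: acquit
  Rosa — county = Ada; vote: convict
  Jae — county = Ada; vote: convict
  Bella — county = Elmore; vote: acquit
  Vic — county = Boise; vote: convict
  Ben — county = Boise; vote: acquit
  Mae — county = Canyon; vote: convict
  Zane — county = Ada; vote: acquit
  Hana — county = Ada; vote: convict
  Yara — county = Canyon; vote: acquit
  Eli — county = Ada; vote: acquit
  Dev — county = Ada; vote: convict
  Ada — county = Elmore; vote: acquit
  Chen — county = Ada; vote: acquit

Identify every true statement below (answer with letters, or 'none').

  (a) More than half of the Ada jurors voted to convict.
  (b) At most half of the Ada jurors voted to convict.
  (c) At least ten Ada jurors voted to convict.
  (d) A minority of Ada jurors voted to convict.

(a)

|A| = 13, |A ∩ B| = 8, |A ∖ B| = 5.
(a) |A ∩ B| > |A ∖ B|: holds.
(b) |A ∩ B| ≤ |A ∖ B|: fails.
(c) |A ∩ B| ≥ 10: fails.
(d) |A ∩ B| < |A ∖ B|: fails.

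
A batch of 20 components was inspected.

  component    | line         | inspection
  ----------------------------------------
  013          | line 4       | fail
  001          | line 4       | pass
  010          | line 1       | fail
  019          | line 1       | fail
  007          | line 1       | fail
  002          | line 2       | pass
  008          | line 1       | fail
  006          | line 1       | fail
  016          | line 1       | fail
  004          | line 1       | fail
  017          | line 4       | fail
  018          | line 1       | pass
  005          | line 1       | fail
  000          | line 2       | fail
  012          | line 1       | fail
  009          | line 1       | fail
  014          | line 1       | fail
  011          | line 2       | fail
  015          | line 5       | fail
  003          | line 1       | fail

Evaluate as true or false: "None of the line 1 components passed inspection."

False

Truth condition: A ∩ B = ∅ (|A ∩ B| = 0).
A (the restrictor) = {010, 019, 007, 008, 006, 016, 004, 018, 005, 012, 009, 014, 003}, |A| = 13.
A ∩ B = {018}, so |A ∩ B| = 1.
So the statement is false.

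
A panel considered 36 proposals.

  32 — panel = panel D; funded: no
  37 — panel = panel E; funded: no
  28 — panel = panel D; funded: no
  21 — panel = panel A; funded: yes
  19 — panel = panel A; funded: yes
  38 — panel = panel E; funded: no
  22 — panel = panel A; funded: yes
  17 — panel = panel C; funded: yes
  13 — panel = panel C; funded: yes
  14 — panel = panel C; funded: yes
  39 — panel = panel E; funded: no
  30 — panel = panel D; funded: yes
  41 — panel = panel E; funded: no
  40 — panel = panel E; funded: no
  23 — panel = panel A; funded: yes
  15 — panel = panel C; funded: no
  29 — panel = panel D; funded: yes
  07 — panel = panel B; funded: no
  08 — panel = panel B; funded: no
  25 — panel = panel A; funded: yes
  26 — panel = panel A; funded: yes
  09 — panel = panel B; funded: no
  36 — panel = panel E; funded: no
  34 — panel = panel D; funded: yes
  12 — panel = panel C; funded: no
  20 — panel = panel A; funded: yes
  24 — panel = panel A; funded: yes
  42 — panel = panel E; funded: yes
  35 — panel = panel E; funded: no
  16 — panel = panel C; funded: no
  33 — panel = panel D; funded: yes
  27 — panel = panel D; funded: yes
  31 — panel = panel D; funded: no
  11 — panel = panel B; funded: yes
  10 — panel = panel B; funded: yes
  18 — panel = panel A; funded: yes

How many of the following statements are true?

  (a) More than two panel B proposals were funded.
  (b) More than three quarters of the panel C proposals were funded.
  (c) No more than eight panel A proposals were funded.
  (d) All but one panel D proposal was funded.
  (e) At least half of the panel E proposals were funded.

(a) panel B: |A| = 5, |A ∩ B| = 2; needs |A ∩ B| > 2 — false.
(b) panel C: |A| = 6, |A ∩ B| = 3; needs |A ∩ B| / |A| > 3/4 — false.
(c) panel A: |A| = 9, |A ∩ B| = 9; needs |A ∩ B| ≤ 8 — false.
(d) panel D: |A| = 8, |A ∩ B| = 5; needs |A ∖ B| = 1 — false.
(e) panel E: |A| = 8, |A ∩ B| = 1; needs |A ∩ B| ≥ |A ∖ B| — false.

0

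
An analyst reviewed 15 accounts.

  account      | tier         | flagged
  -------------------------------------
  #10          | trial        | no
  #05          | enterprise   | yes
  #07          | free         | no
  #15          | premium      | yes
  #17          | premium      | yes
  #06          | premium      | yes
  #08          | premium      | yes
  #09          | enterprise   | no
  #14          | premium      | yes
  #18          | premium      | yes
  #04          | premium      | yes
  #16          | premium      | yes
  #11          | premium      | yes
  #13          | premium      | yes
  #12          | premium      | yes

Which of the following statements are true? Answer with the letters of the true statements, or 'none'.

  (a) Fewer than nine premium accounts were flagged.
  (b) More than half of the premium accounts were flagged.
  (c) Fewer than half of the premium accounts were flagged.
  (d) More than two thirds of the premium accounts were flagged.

|A| = 11, |A ∩ B| = 11, |A ∖ B| = 0.
(a) |A ∩ B| < 9: fails.
(b) |A ∩ B| > |A ∖ B|: holds.
(c) |A ∩ B| < |A ∖ B|: fails.
(d) |A ∩ B| / |A| > 2/3: holds.

(b), (d)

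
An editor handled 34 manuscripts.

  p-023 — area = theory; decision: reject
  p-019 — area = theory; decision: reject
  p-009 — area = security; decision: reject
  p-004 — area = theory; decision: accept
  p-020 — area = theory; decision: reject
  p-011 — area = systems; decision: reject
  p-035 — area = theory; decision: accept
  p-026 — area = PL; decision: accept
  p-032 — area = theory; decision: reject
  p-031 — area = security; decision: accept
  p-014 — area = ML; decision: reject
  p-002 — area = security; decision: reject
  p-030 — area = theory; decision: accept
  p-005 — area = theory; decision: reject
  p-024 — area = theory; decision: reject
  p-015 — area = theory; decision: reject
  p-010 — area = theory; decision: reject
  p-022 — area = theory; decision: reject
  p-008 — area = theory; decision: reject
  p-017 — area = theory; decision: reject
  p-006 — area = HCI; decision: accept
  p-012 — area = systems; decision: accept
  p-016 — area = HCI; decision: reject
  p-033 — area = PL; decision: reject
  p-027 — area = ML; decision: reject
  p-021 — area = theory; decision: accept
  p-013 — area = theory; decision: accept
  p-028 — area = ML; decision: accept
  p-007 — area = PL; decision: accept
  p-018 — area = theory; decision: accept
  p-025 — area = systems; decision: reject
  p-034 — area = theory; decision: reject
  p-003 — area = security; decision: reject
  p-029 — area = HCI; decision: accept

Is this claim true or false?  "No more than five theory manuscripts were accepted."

'No more than five theory manuscripts were accepted' holds iff |A ∩ B| ≤ 5.
|A| = 18, |A ∩ B| = 6, |A ∖ B| = 12.
|A ∩ B| = 6, so the statement is false.

False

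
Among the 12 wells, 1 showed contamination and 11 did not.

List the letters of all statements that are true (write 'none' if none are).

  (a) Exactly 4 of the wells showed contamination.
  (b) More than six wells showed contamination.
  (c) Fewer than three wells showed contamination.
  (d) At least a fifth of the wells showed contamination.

(c)

|A| = 12, |A ∩ B| = 1, |A ∖ B| = 11.
(a) |A ∩ B| = 4: fails.
(b) |A ∩ B| > 6: fails.
(c) |A ∩ B| < 3: holds.
(d) |A ∩ B| / |A| ≥ 1/5: fails.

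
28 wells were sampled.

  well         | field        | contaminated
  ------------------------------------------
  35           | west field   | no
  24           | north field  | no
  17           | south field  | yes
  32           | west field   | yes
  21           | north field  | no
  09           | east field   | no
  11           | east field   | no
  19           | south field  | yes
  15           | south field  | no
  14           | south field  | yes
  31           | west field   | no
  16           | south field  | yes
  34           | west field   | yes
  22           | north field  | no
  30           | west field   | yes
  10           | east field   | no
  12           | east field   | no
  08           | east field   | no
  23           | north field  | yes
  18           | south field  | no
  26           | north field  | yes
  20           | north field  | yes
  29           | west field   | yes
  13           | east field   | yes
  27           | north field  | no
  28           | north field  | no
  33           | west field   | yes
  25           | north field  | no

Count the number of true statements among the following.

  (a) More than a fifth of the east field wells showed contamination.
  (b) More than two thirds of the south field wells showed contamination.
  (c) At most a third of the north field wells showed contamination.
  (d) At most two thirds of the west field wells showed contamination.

1

(a) east field: |A| = 6, |A ∩ B| = 1; needs |A ∩ B| / |A| > 1/5 — false.
(b) south field: |A| = 6, |A ∩ B| = 4; needs |A ∩ B| / |A| > 2/3 — false.
(c) north field: |A| = 9, |A ∩ B| = 3; needs |A ∩ B| / |A| ≤ 1/3 — true.
(d) west field: |A| = 7, |A ∩ B| = 5; needs |A ∩ B| / |A| ≤ 2/3 — false.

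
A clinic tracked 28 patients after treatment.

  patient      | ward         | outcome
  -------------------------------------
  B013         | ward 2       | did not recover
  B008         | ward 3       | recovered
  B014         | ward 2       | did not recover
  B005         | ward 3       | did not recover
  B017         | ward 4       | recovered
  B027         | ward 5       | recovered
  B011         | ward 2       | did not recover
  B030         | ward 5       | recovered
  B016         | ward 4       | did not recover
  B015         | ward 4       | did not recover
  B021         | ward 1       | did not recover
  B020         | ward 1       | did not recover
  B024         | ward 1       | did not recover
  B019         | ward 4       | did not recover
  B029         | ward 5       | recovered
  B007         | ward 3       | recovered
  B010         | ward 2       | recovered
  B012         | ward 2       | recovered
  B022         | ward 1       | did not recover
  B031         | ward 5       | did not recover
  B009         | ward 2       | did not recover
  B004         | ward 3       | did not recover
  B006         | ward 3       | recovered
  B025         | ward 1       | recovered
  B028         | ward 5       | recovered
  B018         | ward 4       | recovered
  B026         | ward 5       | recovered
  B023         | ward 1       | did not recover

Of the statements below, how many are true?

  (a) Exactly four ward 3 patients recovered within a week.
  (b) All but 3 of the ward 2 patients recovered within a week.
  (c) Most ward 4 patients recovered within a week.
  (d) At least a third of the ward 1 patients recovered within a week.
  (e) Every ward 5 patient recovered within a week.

(a) ward 3: |A| = 5, |A ∩ B| = 3; needs |A ∩ B| = 4 — false.
(b) ward 2: |A| = 6, |A ∩ B| = 2; needs |A ∖ B| = 3 — false.
(c) ward 4: |A| = 5, |A ∩ B| = 2; needs |A ∩ B| > |A ∖ B| — false.
(d) ward 1: |A| = 6, |A ∩ B| = 1; needs |A ∩ B| / |A| ≥ 1/3 — false.
(e) ward 5: |A| = 6, |A ∩ B| = 5; needs A ⊆ B, i.e. every element of A is in B (|A ∖ B| = 0) — false.

0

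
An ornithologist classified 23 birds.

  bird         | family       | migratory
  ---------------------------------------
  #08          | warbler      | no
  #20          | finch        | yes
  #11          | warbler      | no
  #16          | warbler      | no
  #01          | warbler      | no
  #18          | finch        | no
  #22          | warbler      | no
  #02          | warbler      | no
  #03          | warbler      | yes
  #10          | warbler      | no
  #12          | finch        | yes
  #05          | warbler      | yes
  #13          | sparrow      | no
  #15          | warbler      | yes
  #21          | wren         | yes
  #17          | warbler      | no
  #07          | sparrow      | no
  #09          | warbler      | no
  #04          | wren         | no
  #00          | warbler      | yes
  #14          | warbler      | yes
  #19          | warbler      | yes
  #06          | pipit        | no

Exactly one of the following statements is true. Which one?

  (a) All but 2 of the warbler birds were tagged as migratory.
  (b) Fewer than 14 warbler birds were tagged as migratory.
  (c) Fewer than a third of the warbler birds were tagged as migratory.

(b)

|A| = 15, |A ∩ B| = 6, |A ∖ B| = 9.
(a) requires |A ∖ B| = 2: false.
(b) requires |A ∩ B| < 14: true.
(c) requires |A ∩ B| / |A| < 1/3: false.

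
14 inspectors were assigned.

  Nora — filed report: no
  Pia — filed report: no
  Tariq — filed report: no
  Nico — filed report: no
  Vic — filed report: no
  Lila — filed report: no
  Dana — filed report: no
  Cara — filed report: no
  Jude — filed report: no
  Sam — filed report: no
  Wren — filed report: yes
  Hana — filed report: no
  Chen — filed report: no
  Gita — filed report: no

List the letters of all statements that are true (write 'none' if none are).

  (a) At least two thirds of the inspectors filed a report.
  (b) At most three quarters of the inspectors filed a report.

(b)

|A| = 14, |A ∩ B| = 1, |A ∖ B| = 13.
(a) |A ∩ B| / |A| ≥ 2/3: fails.
(b) |A ∩ B| / |A| ≤ 3/4: holds.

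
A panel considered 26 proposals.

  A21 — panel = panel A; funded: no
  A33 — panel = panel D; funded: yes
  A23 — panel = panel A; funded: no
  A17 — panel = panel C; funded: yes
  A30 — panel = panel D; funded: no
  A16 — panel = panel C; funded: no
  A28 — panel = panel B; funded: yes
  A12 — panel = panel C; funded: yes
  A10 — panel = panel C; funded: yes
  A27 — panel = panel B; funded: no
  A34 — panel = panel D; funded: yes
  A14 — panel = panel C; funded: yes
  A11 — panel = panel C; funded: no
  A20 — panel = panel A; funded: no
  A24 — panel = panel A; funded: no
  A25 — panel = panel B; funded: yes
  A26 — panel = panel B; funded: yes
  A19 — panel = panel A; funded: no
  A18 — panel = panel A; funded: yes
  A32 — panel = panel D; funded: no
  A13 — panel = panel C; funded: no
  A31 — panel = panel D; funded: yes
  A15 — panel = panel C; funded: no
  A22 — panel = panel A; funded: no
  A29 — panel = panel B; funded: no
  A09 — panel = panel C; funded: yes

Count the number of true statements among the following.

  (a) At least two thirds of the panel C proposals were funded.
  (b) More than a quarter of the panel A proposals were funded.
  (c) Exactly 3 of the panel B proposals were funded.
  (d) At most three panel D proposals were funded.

2

(a) panel C: |A| = 9, |A ∩ B| = 5; needs |A ∩ B| / |A| ≥ 2/3 — false.
(b) panel A: |A| = 7, |A ∩ B| = 1; needs |A ∩ B| / |A| > 1/4 — false.
(c) panel B: |A| = 5, |A ∩ B| = 3; needs |A ∩ B| = 3 — true.
(d) panel D: |A| = 5, |A ∩ B| = 3; needs |A ∩ B| ≤ 3 — true.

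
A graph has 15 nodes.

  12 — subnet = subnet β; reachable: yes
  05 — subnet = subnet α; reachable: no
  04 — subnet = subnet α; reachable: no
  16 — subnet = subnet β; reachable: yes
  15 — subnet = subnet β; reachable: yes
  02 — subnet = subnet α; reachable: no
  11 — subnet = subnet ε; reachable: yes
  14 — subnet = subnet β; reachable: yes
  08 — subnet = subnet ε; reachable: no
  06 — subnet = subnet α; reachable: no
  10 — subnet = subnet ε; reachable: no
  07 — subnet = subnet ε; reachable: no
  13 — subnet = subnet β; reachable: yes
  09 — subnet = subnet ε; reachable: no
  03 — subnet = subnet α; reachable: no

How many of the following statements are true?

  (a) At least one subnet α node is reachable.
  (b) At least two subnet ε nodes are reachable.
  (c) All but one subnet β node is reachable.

(a) subnet α: |A| = 5, |A ∩ B| = 0; needs A ∩ B ≠ ∅ (|A ∩ B| ≥ 1) — false.
(b) subnet ε: |A| = 5, |A ∩ B| = 1; needs |A ∩ B| ≥ 2 — false.
(c) subnet β: |A| = 5, |A ∩ B| = 5; needs |A ∖ B| = 1 — false.

0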